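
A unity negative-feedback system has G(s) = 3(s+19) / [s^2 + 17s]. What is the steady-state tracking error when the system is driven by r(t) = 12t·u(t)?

The denominator has no term below 17s — 1 pole at s=0, type 1.
K_v = lim_{s→0} s·G(s) = 3·19 / 17 = 57/17.
e_ss = 12/K_v = 12/(57/17) = 68/19.

68/19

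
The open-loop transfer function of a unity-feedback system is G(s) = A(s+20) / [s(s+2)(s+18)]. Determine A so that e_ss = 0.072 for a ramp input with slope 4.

G(s) has one factor of s in the denominator, so the system is type 1.
K_v = lim_{s→0} s·G(s) = A·20 / (2·18) = (5/9)·A.
e_ss = 4/K_v = 0.072 ⇒ K_v = 500/9 ⇒ A = (500/9)/(5/9) = 100.

100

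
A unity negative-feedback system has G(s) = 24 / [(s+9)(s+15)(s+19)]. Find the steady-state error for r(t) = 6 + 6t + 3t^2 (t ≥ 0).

The open loop has no poles at the origin → type 0 system. Taking each input component in turn:
  • 6: e_ss = 6/(1+K_p) with K_p=8/855 → 5130/863.
  • 6t: a type-0 system cannot track it, e_ss → ∞.
  • 3t^2: a type-0 system cannot track it, e_ss → ∞.
The unbounded component dominates.

infinity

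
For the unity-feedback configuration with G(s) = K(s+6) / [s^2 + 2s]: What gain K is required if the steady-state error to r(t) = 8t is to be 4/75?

Lowest-order denominator term is 2s, so the open loop has 1 pole at the origin → type 1 system.
K_v = lim_{s→0} s·G(s) = K·6 / 2 = 3·K.
e_ss = 8/K_v = 4/75 ⇒ K_v = 150 ⇒ K = 150/3 = 50.

50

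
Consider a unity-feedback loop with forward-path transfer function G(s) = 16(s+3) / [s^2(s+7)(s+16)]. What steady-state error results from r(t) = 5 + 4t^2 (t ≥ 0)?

The open loop has two poles at the origin → type 2 system. Treating each term separately:
  • 5: tracked with zero error.
  • 4t^2: e_ss = 8/K_a with K_a=3/7 → 56/3.
Total e_ss = 56/3.

56/3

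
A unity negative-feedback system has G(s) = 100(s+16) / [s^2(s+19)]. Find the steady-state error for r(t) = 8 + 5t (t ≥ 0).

System type = 2 (two poles at s=0). By superposition:
  • 8: tracked with zero error.
  • 5t: tracked with zero error.
Total e_ss = 0.

0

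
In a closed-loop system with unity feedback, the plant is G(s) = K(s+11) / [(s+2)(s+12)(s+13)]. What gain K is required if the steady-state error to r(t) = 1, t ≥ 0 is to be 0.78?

G(s) has no factors of s in the denominator, so the system is type 0.
K_p = lim_{s→0} G(s) = K·11 / (2·12·13) = (11/312)·K.
e_ss = 1/(1 + K_p) = 0.78 ⇒ 1 + (11/312)·K = 50/39 ⇒ K = 8.

8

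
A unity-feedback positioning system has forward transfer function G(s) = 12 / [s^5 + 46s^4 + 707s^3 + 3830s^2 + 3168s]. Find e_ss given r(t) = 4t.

1056

The denominator has no term below 3168s — 1 pole at s=0, type 1.
K_v = lim_{s→0} s·G(s) = 12 / 3168 = 1/264.
e_ss = 4/K_v = 4/(1/264) = 1056.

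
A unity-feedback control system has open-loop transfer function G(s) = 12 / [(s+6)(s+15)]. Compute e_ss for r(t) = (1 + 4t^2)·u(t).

System type = 0 (no poles at s=0). Taking each input component in turn:
  • 1: e_ss = 1/(1+K_p) with K_p=2/15 → 15/17.
  • 4t^2: a type-0 system cannot track it, e_ss → ∞.
The unbounded component dominates.

infinity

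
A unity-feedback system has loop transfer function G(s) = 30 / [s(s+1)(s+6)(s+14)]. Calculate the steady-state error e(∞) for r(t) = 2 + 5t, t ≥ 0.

One free integrator in G(s): this is a type 1 system. Taking each input component in turn:
  • 2: tracked with zero error.
  • 5t: e_ss = 5/K_v with K_v=5/14 → 14.
Total e_ss = 14.

14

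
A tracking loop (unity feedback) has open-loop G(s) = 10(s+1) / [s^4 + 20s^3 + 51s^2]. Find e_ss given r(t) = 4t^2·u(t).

Factoring s^2 from the denominator leaves a polynomial with constant term 51, so the system is type 2.
K_a = lim_{s→0} s^2·G(s) = 10·1 / 51 = 10/51.
r(t) = 4t^2 gives R(s) = 8/s^3.
e_ss = 8/K_a = 8/(10/51) = 40.8.

40.8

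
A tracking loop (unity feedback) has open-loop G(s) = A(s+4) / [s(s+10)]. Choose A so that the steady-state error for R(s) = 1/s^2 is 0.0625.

The open loop has one pole at the origin → type 1 system.
K_v = lim_{s→0} s·G(s) = A·4 / (10) = 0.4·A.
e_ss = 1/K_v = 0.0625 ⇒ K_v = 16 ⇒ A = 16/0.4 = 40.

40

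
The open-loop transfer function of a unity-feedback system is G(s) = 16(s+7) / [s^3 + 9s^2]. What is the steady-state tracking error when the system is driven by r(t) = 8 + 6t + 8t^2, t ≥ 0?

9/7

Lowest-order denominator term is 9s^2, so the open loop has 2 poles at the origin → type 2 system. Treating each term separately:
  • 8: tracked with zero error.
  • 6t: tracked with zero error.
  • 8t^2: e_ss = 16/K_a with K_a=112/9 → 9/7.
Total e_ss = 9/7.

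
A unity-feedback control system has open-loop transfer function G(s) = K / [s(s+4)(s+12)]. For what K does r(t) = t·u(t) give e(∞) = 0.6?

G(s) has one factor of s in the denominator, so the system is type 1.
K_v = lim_{s→0} s·G(s) = K / (4·12) = (1/48)·K.
e_ss = 1/K_v = 0.6 ⇒ K_v = 5/3 ⇒ K = (5/3)/(1/48) = 80.

80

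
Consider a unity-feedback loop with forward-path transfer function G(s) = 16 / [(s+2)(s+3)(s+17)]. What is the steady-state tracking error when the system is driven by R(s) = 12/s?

No free integrators in G(s): this is a type 0 system.
K_p = lim_{s→0} G(s) = 16 / (2·3·17) = 8/51.
e_ss = 12/(1 + K_p) = 12/(59/51) = 612/59.

612/59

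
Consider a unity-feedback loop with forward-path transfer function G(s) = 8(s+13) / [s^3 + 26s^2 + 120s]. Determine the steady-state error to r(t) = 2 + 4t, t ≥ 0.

60/13

Factoring s from the denominator leaves a polynomial with constant term 120, so the system is type 1. Taking each input component in turn:
  • 2: tracked with zero error.
  • 4t: e_ss = 4/K_v with K_v=13/15 → 60/13.
Total e_ss = 60/13.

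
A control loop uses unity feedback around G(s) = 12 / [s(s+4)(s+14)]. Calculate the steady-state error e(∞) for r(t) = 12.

0

One free integrator in G(s): this is a type 1 system.
K_p = ∞ for a type-1 system; e_ss to a step is zero.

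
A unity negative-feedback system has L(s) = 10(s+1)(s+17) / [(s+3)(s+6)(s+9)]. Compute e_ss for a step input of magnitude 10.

405/83

L(s) has no factors of s in the denominator, so the system is type 0.
K_p = lim_{s→0} L(s) = 10·1·17 / (3·6·9) = 85/81.
e_ss = 10/(1 + K_p) = 10/(166/81) = 405/83.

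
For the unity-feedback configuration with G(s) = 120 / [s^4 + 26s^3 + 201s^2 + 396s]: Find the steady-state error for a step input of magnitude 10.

The denominator has no term below 396s — 1 pole at s=0, type 1.
K_p = ∞ for a type-1 system; e_ss to a step is zero.

0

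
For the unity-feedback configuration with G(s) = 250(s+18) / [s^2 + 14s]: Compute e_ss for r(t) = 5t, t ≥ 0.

Factoring s from the denominator leaves a polynomial with constant term 14, so the system is type 1.
K_v = lim_{s→0} s·G(s) = 250·18 / 14 = 2250/7.
e_ss = 5/K_v = 5/(2250/7) = 7/450.

7/450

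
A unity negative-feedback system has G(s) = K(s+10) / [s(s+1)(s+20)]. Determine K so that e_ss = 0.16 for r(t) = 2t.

25

The open loop has one pole at the origin → type 1 system.
K_v = lim_{s→0} s·G(s) = K·10 / (1·20) = 0.5·K.
e_ss = 2/K_v = 0.16 ⇒ K_v = 12.5 ⇒ K = 12.5/0.5 = 25.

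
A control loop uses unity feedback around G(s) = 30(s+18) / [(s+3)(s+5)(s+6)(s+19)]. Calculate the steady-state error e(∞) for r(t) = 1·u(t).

0.76

No free integrators in G(s): this is a type 0 system.
K_p = lim_{s→0} G(s) = 30·18 / (3·5·6·19) = 6/19.
e_ss = 1/(1 + K_p) = 1/(25/19) = 0.76.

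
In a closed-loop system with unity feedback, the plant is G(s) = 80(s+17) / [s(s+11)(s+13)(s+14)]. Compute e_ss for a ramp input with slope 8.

G(s) has one factor of s in the denominator, so the system is type 1.
K_v = lim_{s→0} s·G(s) = 80·17 / (11·13·14) = 680/1001.
e_ss = 8/K_v = 8/(680/1001) = 1001/85.

1001/85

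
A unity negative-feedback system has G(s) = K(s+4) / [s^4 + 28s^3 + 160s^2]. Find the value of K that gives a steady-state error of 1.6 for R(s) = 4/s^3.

100

Factoring s^2 from the denominator leaves a polynomial with constant term 160, so the system is type 2.
K_a = lim_{s→0} s^2·G(s) = K·4 / 160 = 0.025·K.
e_ss = 4/K_a = 1.6 ⇒ K_a = 2.5 ⇒ K = 2.5/0.025 = 100.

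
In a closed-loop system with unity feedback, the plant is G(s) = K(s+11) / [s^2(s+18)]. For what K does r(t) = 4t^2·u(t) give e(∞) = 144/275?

25

The open loop has two poles at the origin → type 2 system.
K_a = lim_{s→0} s^2·G(s) = K·11 / (18) = (11/18)·K.
e_ss = 8/K_a = 144/275 ⇒ K_a = 275/18 ⇒ K = (275/18)/(11/18) = 25.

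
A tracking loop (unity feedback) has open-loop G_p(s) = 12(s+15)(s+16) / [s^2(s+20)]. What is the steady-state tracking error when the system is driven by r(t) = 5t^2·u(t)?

G_p(s) has two factors of s in the denominator, so the system is type 2.
K_a = lim_{s→0} s^2·G_p(s) = 12·15·16 / (20) = 144.
r(t) = 5t^2 gives R(s) = 10/s^3.
e_ss = 10/K_a = 10/144 = 5/72.

5/72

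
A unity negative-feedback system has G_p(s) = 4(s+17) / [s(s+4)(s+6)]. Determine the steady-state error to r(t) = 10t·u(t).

60/17

The open loop has one pole at the origin → type 1 system.
K_v = lim_{s→0} s·G_p(s) = 4·17 / (4·6) = 17/6.
e_ss = 10/K_v = 10/(17/6) = 60/17.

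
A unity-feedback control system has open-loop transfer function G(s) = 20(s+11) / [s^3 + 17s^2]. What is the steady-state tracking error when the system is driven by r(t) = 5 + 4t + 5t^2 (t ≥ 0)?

17/22

The denominator has no term below 17s^2 — 2 poles at s=0, type 2. Taking each input component in turn:
  • 5: tracked with zero error.
  • 4t: tracked with zero error.
  • 5t^2: e_ss = 10/K_a with K_a=220/17 → 17/22.
Total e_ss = 17/22.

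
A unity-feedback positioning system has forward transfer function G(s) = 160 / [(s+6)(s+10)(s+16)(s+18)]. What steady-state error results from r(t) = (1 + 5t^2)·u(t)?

infinity

System type = 0 (no poles at s=0). Taking each input component in turn:
  • 1: e_ss = 1/(1+K_p) with K_p=1/108 → 108/109.
  • 5t^2: a type-0 system cannot track it, e_ss → ∞.
The unbounded component dominates.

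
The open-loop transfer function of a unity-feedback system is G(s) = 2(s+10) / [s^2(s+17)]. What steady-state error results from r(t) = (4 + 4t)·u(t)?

Two free integrators in G(s): this is a type 2 system. By superposition:
  • 4: tracked with zero error.
  • 4t: tracked with zero error.
Total e_ss = 0.

0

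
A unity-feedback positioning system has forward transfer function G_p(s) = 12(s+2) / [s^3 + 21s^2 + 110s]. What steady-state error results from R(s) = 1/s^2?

The denominator has no term below 110s — 1 pole at s=0, type 1.
K_v = lim_{s→0} s·G_p(s) = 12·2 / 110 = 12/55.
e_ss = 1/K_v = 1/(12/55) = 55/12.

55/12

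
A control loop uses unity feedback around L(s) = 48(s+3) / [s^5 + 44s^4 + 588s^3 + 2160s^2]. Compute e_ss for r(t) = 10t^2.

300

Factoring s^2 from the denominator leaves a polynomial with constant term 2160, so the system is type 2.
K_a = lim_{s→0} s^2·L(s) = 48·3 / 2160 = 1/15.
r(t) = 10t^2 gives R(s) = 20/s^3.
e_ss = 20/K_a = 20/(1/15) = 300.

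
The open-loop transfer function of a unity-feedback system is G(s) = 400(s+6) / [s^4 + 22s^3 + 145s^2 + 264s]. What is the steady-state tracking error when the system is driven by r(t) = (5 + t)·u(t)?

0.11

Lowest-order denominator term is 264s, so the open loop has 1 pole at the origin → type 1 system. By superposition:
  • 5: tracked with zero error.
  • t: e_ss = 1/K_v with K_v=100/11 → 0.11.
Total e_ss = 0.11.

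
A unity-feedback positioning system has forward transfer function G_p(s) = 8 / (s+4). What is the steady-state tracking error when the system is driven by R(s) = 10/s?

10/3

System type = 0 (no poles at s=0).
K_p = lim_{s→0} G_p(s) = 8 / (4) = 2.
e_ss = 10/(1 + K_p) = 10/3.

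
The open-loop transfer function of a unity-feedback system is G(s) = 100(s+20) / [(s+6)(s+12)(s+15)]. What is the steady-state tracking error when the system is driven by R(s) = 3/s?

81/77

G(s) has no factors of s in the denominator, so the system is type 0.
K_p = lim_{s→0} G(s) = 100·20 / (6·12·15) = 50/27.
e_ss = 3/(1 + K_p) = 3/(77/27) = 81/77.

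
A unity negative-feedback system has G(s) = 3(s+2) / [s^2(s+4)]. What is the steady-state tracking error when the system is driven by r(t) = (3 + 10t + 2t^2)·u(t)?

8/3

The open loop has two poles at the origin → type 2 system. By superposition:
  • 3: tracked with zero error.
  • 10t: tracked with zero error.
  • 2t^2: e_ss = 4/K_a with K_a=1.5 → 8/3.
Total e_ss = 8/3.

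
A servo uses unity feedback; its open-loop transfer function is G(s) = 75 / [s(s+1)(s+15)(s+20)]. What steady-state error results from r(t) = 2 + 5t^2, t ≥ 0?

infinity

System type = 1 (one pole at s=0). By superposition:
  • 2: tracked with zero error.
  • 5t^2: a type-1 system cannot track it, e_ss → ∞.
The unbounded component dominates.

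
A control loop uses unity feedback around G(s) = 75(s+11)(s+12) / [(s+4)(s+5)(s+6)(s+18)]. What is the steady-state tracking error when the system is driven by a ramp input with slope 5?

G(s) has no factors of s in the denominator, so the system is type 0.
For a type-0 system K_v = 0, so e_ss to a ramp input is unbounded.

infinity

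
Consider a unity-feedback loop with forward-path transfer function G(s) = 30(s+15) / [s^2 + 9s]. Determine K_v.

The denominator has no term below 9s — 1 pole at s=0, type 1.
K_v = lim_{s→0} s·G(s) = 30·15 / 9 = 50.

50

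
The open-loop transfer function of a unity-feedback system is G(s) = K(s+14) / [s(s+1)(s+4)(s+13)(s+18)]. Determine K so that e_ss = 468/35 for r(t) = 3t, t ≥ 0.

15

One free integrator in G(s): this is a type 1 system.
K_v = lim_{s→0} s·G(s) = K·14 / (1·4·13·18) = (7/468)·K.
e_ss = 3/K_v = 468/35 ⇒ K_v = 35/156 ⇒ K = (35/156)/(7/468) = 15.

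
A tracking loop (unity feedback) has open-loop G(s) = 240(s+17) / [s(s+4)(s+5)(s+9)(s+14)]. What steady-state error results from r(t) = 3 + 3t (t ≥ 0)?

63/34

System type = 1 (one pole at s=0). Treating each term separately:
  • 3: tracked with zero error.
  • 3t: e_ss = 3/K_v with K_v=34/21 → 63/34.
Total e_ss = 63/34.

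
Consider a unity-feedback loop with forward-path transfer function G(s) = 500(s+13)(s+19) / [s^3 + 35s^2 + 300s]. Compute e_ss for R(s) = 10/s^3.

infinity

The denominator has no term below 300s — 1 pole at s=0, type 1.
For a type-1 system K_a = 0, so e_ss to a parabolic input is unbounded.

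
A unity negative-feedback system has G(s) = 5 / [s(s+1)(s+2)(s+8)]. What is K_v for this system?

0.3125

System type = 1 (one pole at s=0).
K_v = lim_{s→0} s·G(s) = 5 / (1·2·8) = 0.3125.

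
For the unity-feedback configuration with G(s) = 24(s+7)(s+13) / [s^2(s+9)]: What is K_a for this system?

Two free integrators in G(s): this is a type 2 system.
K_a = lim_{s→0} s^2·G(s) = 24·7·13 / (9) = 728/3.

728/3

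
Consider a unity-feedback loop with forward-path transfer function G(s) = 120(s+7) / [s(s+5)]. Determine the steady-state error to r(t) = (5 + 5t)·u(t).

One free integrator in G(s): this is a type 1 system. By superposition:
  • 5: tracked with zero error.
  • 5t: e_ss = 5/K_v with K_v=168 → 5/168.
Total e_ss = 5/168.

5/168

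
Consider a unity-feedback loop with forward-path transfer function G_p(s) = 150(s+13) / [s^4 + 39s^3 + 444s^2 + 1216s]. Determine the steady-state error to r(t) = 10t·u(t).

1216/195

Factoring s from the denominator leaves a polynomial with constant term 1216, so the system is type 1.
K_v = lim_{s→0} s·G_p(s) = 150·13 / 1216 = 975/608.
e_ss = 10/K_v = 10/(975/608) = 1216/195.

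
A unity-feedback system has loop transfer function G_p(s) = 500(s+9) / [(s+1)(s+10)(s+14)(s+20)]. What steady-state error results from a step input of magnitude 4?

No free integrators in G_p(s): this is a type 0 system.
K_p = lim_{s→0} G_p(s) = 500·9 / (1·10·14·20) = 45/28.
e_ss = 4/(1 + K_p) = 4/(73/28) = 112/73.

112/73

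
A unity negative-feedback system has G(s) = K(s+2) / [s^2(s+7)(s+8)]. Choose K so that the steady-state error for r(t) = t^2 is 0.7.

Two free integrators in G(s): this is a type 2 system.
K_a = lim_{s→0} s^2·G(s) = K·2 / (7·8) = (1/28)·K.
e_ss = 2/K_a = 0.7 ⇒ K_a = 20/7 ⇒ K = (20/7)/(1/28) = 80.

80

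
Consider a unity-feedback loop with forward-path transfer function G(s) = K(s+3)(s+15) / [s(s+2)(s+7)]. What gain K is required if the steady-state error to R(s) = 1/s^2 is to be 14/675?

15

The open loop has one pole at the origin → type 1 system.
K_v = lim_{s→0} s·G(s) = K·3·15 / (2·7) = (45/14)·K.
e_ss = 1/K_v = 14/675 ⇒ K_v = 675/14 ⇒ K = (675/14)/(45/14) = 15.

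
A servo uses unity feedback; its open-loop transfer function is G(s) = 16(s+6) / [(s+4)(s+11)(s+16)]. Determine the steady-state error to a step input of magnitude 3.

2.64

The open loop has no poles at the origin → type 0 system.
K_p = lim_{s→0} G(s) = 16·6 / (4·11·16) = 3/22.
e_ss = 3/(1 + K_p) = 3/(25/22) = 2.64.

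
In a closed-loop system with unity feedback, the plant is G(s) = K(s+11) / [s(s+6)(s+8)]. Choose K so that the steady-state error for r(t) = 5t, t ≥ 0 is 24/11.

10

The open loop has one pole at the origin → type 1 system.
K_v = lim_{s→0} s·G(s) = K·11 / (6·8) = (11/48)·K.
e_ss = 5/K_v = 24/11 ⇒ K_v = 55/24 ⇒ K = (55/24)/(11/48) = 10.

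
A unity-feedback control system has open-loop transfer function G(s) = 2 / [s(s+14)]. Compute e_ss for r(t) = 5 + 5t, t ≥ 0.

The open loop has one pole at the origin → type 1 system. By superposition:
  • 5: tracked with zero error.
  • 5t: e_ss = 5/K_v with K_v=1/7 → 35.
Total e_ss = 35.

35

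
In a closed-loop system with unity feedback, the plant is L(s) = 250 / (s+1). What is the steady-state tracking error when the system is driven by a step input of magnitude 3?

3/251

The open loop has no poles at the origin → type 0 system.
K_p = lim_{s→0} L(s) = 250 / (1) = 250.
e_ss = 3/(1 + K_p) = 3/251.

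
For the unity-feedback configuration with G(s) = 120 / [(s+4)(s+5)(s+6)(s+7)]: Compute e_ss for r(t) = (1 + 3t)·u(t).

infinity

No free integrators in G(s): this is a type 0 system. By superposition:
  • 1: e_ss = 1/(1+K_p) with K_p=1/7 → 0.875.
  • 3t: a type-0 system cannot track it, e_ss → ∞.
The unbounded component dominates.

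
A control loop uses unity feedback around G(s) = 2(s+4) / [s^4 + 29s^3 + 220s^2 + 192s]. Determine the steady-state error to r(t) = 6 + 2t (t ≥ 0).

48

The denominator has no term below 192s — 1 pole at s=0, type 1. Taking each input component in turn:
  • 6: tracked with zero error.
  • 2t: e_ss = 2/K_v with K_v=1/24 → 48.
Total e_ss = 48.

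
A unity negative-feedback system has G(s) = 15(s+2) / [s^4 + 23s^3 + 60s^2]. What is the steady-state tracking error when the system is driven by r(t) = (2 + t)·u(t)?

0

The denominator has no term below 60s^2 — 2 poles at s=0, type 2. Taking each input component in turn:
  • 2: tracked with zero error.
  • t: tracked with zero error.
Total e_ss = 0.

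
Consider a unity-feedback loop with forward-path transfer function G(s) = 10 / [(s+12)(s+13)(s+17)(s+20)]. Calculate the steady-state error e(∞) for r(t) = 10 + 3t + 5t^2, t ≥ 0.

G(s) has no factors of s in the denominator, so the system is type 0. Taking each input component in turn:
  • 10: e_ss = 10/(1+K_p) with K_p=1/5304 → 10608/1061.
  • 3t: a type-0 system cannot track it, e_ss → ∞.
  • 5t^2: a type-0 system cannot track it, e_ss → ∞.
The unbounded component dominates.

infinity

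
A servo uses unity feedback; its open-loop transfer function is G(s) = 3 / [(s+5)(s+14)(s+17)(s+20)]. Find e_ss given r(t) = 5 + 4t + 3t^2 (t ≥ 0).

G(s) has no factors of s in the denominator, so the system is type 0. By superposition:
  • 5: e_ss = 5/(1+K_p) with K_p=3/23800 → 119000/23803.
  • 4t: a type-0 system cannot track it, e_ss → ∞.
  • 3t^2: a type-0 system cannot track it, e_ss → ∞.
The unbounded component dominates.

infinity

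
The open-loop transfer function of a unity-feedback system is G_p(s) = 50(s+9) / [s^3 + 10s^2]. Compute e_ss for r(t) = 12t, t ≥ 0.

0

Factoring s^2 from the denominator leaves a polynomial with constant term 10, so the system is type 2.
K_v = ∞ for a type-2 system; e_ss to a ramp is zero.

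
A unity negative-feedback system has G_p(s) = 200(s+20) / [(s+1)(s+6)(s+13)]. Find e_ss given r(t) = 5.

195/2039

System type = 0 (no poles at s=0).
K_p = lim_{s→0} G_p(s) = 200·20 / (1·6·13) = 2000/39.
e_ss = 5/(1 + K_p) = 5/(2039/39) = 195/2039.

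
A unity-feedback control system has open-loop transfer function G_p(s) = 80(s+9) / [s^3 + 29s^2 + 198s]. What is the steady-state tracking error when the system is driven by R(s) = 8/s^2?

Lowest-order denominator term is 198s, so the open loop has 1 pole at the origin → type 1 system.
K_v = lim_{s→0} s·G_p(s) = 80·9 / 198 = 40/11.
e_ss = 8/K_v = 8/(40/11) = 2.2.

2.2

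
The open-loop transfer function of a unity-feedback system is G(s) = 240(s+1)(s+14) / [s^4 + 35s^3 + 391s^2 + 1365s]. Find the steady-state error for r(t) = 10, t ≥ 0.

0

Lowest-order denominator term is 1365s, so the open loop has 1 pole at the origin → type 1 system.
K_p = ∞ for a type-1 system; e_ss to a step is zero.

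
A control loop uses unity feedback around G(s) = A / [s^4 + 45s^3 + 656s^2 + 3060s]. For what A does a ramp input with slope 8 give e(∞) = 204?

The denominator has no term below 3060s — 1 pole at s=0, type 1.
K_v = lim_{s→0} s·G(s) = A / 3060 = (1/3060)·A.
e_ss = 8/K_v = 204 ⇒ K_v = 2/51 ⇒ A = (2/51)/(1/3060) = 120.

120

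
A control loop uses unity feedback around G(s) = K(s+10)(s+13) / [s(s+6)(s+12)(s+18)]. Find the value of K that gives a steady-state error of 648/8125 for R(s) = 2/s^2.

One free integrator in G(s): this is a type 1 system.
K_v = lim_{s→0} s·G(s) = K·10·13 / (6·12·18) = (65/648)·K.
e_ss = 2/K_v = 648/8125 ⇒ K_v = 8125/324 ⇒ K = (8125/324)/(65/648) = 250.

250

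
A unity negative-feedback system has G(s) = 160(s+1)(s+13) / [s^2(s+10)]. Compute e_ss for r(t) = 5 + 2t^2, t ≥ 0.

The open loop has two poles at the origin → type 2 system. By superposition:
  • 5: tracked with zero error.
  • 2t^2: e_ss = 4/K_a with K_a=208 → 1/52.
Total e_ss = 1/52.

1/52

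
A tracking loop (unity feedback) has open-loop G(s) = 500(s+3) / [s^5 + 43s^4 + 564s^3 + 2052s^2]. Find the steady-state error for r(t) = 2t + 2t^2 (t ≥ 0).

The denominator has no term below 2052s^2 — 2 poles at s=0, type 2. By superposition:
  • 2t: tracked with zero error.
  • 2t^2: e_ss = 4/K_a with K_a=125/171 → 5.472.
Total e_ss = 5.472.

5.472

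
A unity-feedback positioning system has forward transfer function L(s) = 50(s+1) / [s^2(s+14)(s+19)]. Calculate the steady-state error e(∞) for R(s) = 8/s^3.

42.56

The open loop has two poles at the origin → type 2 system.
K_a = lim_{s→0} s^2·L(s) = 50·1 / (14·19) = 25/133.
r(t) = 4t^2 gives R(s) = 8/s^3.
e_ss = 8/K_a = 8/(25/133) = 42.56.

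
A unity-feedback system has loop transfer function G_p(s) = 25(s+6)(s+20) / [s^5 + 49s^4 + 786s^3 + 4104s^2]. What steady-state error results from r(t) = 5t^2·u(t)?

13.68

Lowest-order denominator term is 4104s^2, so the open loop has 2 poles at the origin → type 2 system.
K_a = lim_{s→0} s^2·G_p(s) = 25·6·20 / 4104 = 125/171.
r(t) = 5t^2 gives R(s) = 10/s^3.
e_ss = 10/K_a = 10/(125/171) = 13.68.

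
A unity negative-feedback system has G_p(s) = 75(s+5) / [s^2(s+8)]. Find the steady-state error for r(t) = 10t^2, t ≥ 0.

Two free integrators in G_p(s): this is a type 2 system.
K_a = lim_{s→0} s^2·G_p(s) = 75·5 / (8) = 46.875.
r(t) = 10t^2 gives R(s) = 20/s^3.
e_ss = 20/K_a = 20/46.875 = 32/75.

32/75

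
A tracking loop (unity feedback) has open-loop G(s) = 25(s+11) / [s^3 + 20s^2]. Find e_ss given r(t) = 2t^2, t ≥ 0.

16/55

Lowest-order denominator term is 20s^2, so the open loop has 2 poles at the origin → type 2 system.
K_a = lim_{s→0} s^2·G(s) = 25·11 / 20 = 13.75.
r(t) = 2t^2 gives R(s) = 4/s^3.
e_ss = 4/K_a = 4/13.75 = 16/55.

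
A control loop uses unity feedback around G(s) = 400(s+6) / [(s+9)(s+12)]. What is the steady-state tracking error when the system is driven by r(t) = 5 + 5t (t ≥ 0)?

No free integrators in G(s): this is a type 0 system. Treating each term separately:
  • 5: e_ss = 5/(1+K_p) with K_p=200/9 → 45/209.
  • 5t: a type-0 system cannot track it, e_ss → ∞.
The unbounded component dominates.

infinity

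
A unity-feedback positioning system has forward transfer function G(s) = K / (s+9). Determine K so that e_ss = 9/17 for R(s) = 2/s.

25

G(s) has no factors of s in the denominator, so the system is type 0.
K_p = lim_{s→0} G(s) = K / (9) = (1/9)·K.
e_ss = 2/(1 + K_p) = 9/17 ⇒ 1 + (1/9)·K = 34/9 ⇒ K = 25.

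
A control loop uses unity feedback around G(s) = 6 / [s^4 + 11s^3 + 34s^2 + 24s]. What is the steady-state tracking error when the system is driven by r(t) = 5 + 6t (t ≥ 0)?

Lowest-order denominator term is 24s, so the open loop has 1 pole at the origin → type 1 system. By superposition:
  • 5: tracked with zero error.
  • 6t: e_ss = 6/K_v with K_v=0.25 → 24.
Total e_ss = 24.

24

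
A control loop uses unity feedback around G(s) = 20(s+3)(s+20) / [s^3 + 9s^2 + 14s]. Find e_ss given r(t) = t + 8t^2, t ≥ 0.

infinity

Lowest-order denominator term is 14s, so the open loop has 1 pole at the origin → type 1 system. Taking each input component in turn:
  • t: e_ss = 1/K_v with K_v=600/7 → 7/600.
  • 8t^2: a type-1 system cannot track it, e_ss → ∞.
The unbounded component dominates.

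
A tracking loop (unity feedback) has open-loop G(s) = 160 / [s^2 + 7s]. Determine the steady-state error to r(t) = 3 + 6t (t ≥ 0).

Lowest-order denominator term is 7s, so the open loop has 1 pole at the origin → type 1 system. Treating each term separately:
  • 3: tracked with zero error.
  • 6t: e_ss = 6/K_v with K_v=160/7 → 0.2625.
Total e_ss = 0.2625.

0.2625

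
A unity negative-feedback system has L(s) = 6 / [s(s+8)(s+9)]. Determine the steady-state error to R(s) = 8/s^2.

96

L(s) has one factor of s in the denominator, so the system is type 1.
K_v = lim_{s→0} s·L(s) = 6 / (8·9) = 1/12.
e_ss = 8/K_v = 8/(1/12) = 96.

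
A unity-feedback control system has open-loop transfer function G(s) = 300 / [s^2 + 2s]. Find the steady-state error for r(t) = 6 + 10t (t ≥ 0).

1/15

The denominator has no term below 2s — 1 pole at s=0, type 1. By superposition:
  • 6: tracked with zero error.
  • 10t: e_ss = 10/K_v with K_v=150 → 1/15.
Total e_ss = 1/15.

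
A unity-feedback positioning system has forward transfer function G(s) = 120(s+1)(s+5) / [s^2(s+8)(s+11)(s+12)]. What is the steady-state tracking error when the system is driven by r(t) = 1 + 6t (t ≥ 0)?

Two free integrators in G(s): this is a type 2 system. Taking each input component in turn:
  • 1: tracked with zero error.
  • 6t: tracked with zero error.
Total e_ss = 0.

0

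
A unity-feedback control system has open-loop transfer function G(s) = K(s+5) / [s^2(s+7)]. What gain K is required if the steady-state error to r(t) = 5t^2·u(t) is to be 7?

2

G(s) has two factors of s in the denominator, so the system is type 2.
K_a = lim_{s→0} s^2·G(s) = K·5 / (7) = (5/7)·K.
e_ss = 10/K_a = 7 ⇒ K_a = 10/7 ⇒ K = (10/7)/(5/7) = 2.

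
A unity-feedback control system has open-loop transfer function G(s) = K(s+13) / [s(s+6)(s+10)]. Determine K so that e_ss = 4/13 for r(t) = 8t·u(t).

System type = 1 (one pole at s=0).
K_v = lim_{s→0} s·G(s) = K·13 / (6·10) = (13/60)·K.
e_ss = 8/K_v = 4/13 ⇒ K_v = 26 ⇒ K = 26/(13/60) = 120.

120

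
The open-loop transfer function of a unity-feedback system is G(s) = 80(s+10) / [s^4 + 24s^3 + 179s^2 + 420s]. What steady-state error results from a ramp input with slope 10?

5.25

Lowest-order denominator term is 420s, so the open loop has 1 pole at the origin → type 1 system.
K_v = lim_{s→0} s·G(s) = 80·10 / 420 = 40/21.
e_ss = 10/K_v = 10/(40/21) = 5.25.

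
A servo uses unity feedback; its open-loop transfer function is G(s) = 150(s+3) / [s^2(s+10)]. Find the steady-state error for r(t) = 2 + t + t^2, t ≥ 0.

2/45

System type = 2 (two poles at s=0). Taking each input component in turn:
  • 2: tracked with zero error.
  • t: tracked with zero error.
  • t^2: e_ss = 2/K_a with K_a=45 → 2/45.
Total e_ss = 2/45.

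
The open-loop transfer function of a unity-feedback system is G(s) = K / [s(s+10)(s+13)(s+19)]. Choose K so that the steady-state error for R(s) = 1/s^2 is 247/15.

150

System type = 1 (one pole at s=0).
K_v = lim_{s→0} s·G(s) = K / (10·13·19) = (1/2470)·K.
e_ss = 1/K_v = 247/15 ⇒ K_v = 15/247 ⇒ K = (15/247)/(1/2470) = 150.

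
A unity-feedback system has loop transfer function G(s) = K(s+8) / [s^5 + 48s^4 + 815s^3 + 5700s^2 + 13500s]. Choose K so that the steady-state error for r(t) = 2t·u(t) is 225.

The denominator has no term below 13500s — 1 pole at s=0, type 1.
K_v = lim_{s→0} s·G(s) = K·8 / 13500 = (2/3375)·K.
e_ss = 2/K_v = 225 ⇒ K_v = 2/225 ⇒ K = (2/225)/(2/3375) = 15.

15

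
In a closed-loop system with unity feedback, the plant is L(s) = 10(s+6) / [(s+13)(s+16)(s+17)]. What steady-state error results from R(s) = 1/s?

884/899

L(s) has no factors of s in the denominator, so the system is type 0.
K_p = lim_{s→0} L(s) = 10·6 / (13·16·17) = 15/884.
e_ss = 1/(1 + K_p) = 1/(899/884) = 884/899.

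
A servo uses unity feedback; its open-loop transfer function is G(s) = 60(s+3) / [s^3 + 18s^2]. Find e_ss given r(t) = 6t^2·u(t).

1.2

Factoring s^2 from the denominator leaves a polynomial with constant term 18, so the system is type 2.
K_a = lim_{s→0} s^2·G(s) = 60·3 / 18 = 10.
r(t) = 6t^2 gives R(s) = 12/s^3.
e_ss = 12/K_a = 12/10 = 1.2.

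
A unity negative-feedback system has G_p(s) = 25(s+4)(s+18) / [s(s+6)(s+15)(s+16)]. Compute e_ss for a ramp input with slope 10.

G_p(s) has one factor of s in the denominator, so the system is type 1.
K_v = lim_{s→0} s·G_p(s) = 25·4·18 / (6·15·16) = 1.25.
e_ss = 10/K_v = 10/1.25 = 8.

8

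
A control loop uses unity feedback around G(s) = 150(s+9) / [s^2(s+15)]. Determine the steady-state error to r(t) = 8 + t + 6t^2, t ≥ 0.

2/15

G(s) has two factors of s in the denominator, so the system is type 2. Treating each term separately:
  • 8: tracked with zero error.
  • t: tracked with zero error.
  • 6t^2: e_ss = 12/K_a with K_a=90 → 2/15.
Total e_ss = 2/15.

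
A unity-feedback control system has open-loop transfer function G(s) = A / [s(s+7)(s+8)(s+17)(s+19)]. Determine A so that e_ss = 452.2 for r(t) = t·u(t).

40

One free integrator in G(s): this is a type 1 system.
K_v = lim_{s→0} s·G(s) = A / (7·8·17·19) = (1/18088)·A.
e_ss = 1/K_v = 452.2 ⇒ K_v = 5/2261 ⇒ A = (5/2261)/(1/18088) = 40.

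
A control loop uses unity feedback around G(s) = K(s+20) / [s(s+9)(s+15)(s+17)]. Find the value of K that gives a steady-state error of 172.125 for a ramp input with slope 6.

4

System type = 1 (one pole at s=0).
K_v = lim_{s→0} s·G(s) = K·20 / (9·15·17) = (4/459)·K.
e_ss = 6/K_v = 172.125 ⇒ K_v = 16/459 ⇒ K = (16/459)/(4/459) = 4.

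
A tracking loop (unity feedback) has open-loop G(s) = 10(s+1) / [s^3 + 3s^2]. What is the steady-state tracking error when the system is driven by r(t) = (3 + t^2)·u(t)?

The denominator has no term below 3s^2 — 2 poles at s=0, type 2. By superposition:
  • 3: tracked with zero error.
  • t^2: e_ss = 2/K_a with K_a=10/3 → 0.6.
Total e_ss = 0.6.

0.6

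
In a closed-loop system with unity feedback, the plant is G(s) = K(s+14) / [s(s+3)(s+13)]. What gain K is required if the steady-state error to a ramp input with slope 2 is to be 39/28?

One free integrator in G(s): this is a type 1 system.
K_v = lim_{s→0} s·G(s) = K·14 / (3·13) = (14/39)·K.
e_ss = 2/K_v = 39/28 ⇒ K_v = 56/39 ⇒ K = (56/39)/(14/39) = 4.

4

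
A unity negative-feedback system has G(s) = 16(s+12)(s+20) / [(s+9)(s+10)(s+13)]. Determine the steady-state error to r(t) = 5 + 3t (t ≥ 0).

infinity

The open loop has no poles at the origin → type 0 system. Treating each term separately:
  • 5: e_ss = 5/(1+K_p) with K_p=128/39 → 195/167.
  • 3t: a type-0 system cannot track it, e_ss → ∞.
The unbounded component dominates.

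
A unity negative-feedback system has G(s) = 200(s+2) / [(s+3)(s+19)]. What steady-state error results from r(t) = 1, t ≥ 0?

57/457

The open loop has no poles at the origin → type 0 system.
K_p = lim_{s→0} G(s) = 200·2 / (3·19) = 400/57.
e_ss = 1/(1 + K_p) = 1/(457/57) = 57/457.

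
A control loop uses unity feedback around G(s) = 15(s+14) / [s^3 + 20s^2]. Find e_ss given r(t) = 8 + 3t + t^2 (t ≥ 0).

Lowest-order denominator term is 20s^2, so the open loop has 2 poles at the origin → type 2 system. By superposition:
  • 8: tracked with zero error.
  • 3t: tracked with zero error.
  • t^2: e_ss = 2/K_a with K_a=10.5 → 4/21.
Total e_ss = 4/21.

4/21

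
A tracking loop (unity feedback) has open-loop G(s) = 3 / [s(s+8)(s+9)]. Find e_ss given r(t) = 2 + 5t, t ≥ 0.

The open loop has one pole at the origin → type 1 system. By superposition:
  • 2: tracked with zero error.
  • 5t: e_ss = 5/K_v with K_v=1/24 → 120.
Total e_ss = 120.

120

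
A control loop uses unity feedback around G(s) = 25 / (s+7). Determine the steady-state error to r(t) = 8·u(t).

G(s) has no factors of s in the denominator, so the system is type 0.
K_p = lim_{s→0} G(s) = 25 / (7) = 25/7.
e_ss = 8/(1 + K_p) = 8/(32/7) = 1.75.

1.75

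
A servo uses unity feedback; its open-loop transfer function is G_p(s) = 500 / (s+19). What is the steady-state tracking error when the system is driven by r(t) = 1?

The open loop has no poles at the origin → type 0 system.
K_p = lim_{s→0} G_p(s) = 500 / (19) = 500/19.
e_ss = 1/(1 + K_p) = 1/(519/19) = 19/519.

19/519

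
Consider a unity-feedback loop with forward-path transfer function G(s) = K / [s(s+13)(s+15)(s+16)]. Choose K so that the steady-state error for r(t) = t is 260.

The open loop has one pole at the origin → type 1 system.
K_v = lim_{s→0} s·G(s) = K / (13·15·16) = (1/3120)·K.
e_ss = 1/K_v = 260 ⇒ K_v = 1/260 ⇒ K = (1/260)/(1/3120) = 12.

12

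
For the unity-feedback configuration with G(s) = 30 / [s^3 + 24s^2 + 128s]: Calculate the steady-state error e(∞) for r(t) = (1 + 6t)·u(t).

The denominator has no term below 128s — 1 pole at s=0, type 1. By superposition:
  • 1: tracked with zero error.
  • 6t: e_ss = 6/K_v with K_v=15/64 → 25.6.
Total e_ss = 25.6.

25.6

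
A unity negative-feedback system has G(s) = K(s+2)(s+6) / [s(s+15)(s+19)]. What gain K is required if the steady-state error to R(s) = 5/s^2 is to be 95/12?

One free integrator in G(s): this is a type 1 system.
K_v = lim_{s→0} s·G(s) = K·2·6 / (15·19) = (4/95)·K.
e_ss = 5/K_v = 95/12 ⇒ K_v = 12/19 ⇒ K = (12/19)/(4/95) = 15.

15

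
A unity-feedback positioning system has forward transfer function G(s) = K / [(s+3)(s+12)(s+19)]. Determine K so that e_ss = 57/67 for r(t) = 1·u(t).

The open loop has no poles at the origin → type 0 system.
K_p = lim_{s→0} G(s) = K / (3·12·19) = (1/684)·K.
e_ss = 1/(1 + K_p) = 57/67 ⇒ 1 + (1/684)·K = 67/57 ⇒ K = 120.

120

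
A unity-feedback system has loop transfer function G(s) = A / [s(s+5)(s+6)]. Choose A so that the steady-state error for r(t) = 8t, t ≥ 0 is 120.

The open loop has one pole at the origin → type 1 system.
K_v = lim_{s→0} s·G(s) = A / (5·6) = (1/30)·A.
e_ss = 8/K_v = 120 ⇒ K_v = 1/15 ⇒ A = (1/15)/(1/30) = 2.

2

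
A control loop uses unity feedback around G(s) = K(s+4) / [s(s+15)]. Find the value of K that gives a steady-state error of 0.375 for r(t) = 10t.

G(s) has one factor of s in the denominator, so the system is type 1.
K_v = lim_{s→0} s·G(s) = K·4 / (15) = (4/15)·K.
e_ss = 10/K_v = 0.375 ⇒ K_v = 80/3 ⇒ K = (80/3)/(4/15) = 100.

100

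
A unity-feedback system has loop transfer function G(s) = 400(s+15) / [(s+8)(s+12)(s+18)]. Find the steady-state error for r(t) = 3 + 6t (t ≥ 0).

G(s) has no factors of s in the denominator, so the system is type 0. By superposition:
  • 3: e_ss = 3/(1+K_p) with K_p=125/36 → 108/161.
  • 6t: a type-0 system cannot track it, e_ss → ∞.
The unbounded component dominates.

infinity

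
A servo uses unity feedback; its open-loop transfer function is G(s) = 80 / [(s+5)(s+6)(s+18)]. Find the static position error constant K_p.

4/27

G(s) has no factors of s in the denominator, so the system is type 0.
K_p = lim_{s→0} G(s) = 80 / (5·6·18) = 4/27.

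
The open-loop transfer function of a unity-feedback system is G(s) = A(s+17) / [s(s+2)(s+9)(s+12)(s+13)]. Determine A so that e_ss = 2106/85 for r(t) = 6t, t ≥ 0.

System type = 1 (one pole at s=0).
K_v = lim_{s→0} s·G(s) = A·17 / (2·9·12·13) = (17/2808)·A.
e_ss = 6/K_v = 2106/85 ⇒ K_v = 85/351 ⇒ A = (85/351)/(17/2808) = 40.

40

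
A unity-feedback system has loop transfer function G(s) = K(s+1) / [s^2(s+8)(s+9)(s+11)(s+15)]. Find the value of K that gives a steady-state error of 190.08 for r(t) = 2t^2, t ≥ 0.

250

Two free integrators in G(s): this is a type 2 system.
K_a = lim_{s→0} s^2·G(s) = K·1 / (8·9·11·15) = (1/11880)·K.
e_ss = 4/K_a = 190.08 ⇒ K_a = 25/1188 ⇒ K = (25/1188)/(1/11880) = 250.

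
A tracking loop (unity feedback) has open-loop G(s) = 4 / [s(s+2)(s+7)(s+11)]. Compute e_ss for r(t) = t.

The open loop has one pole at the origin → type 1 system.
K_v = lim_{s→0} s·G(s) = 4 / (2·7·11) = 2/77.
e_ss = 1/K_v = 1/(2/77) = 38.5.

38.5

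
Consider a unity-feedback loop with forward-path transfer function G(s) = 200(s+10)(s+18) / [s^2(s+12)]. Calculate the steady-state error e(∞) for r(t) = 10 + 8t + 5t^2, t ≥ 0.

System type = 2 (two poles at s=0). By superposition:
  • 10: tracked with zero error.
  • 8t: tracked with zero error.
  • 5t^2: e_ss = 10/K_a with K_a=3000 → 1/300.
Total e_ss = 1/300.

1/300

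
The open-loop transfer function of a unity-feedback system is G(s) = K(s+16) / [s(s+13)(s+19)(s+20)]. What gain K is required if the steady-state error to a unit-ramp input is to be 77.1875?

4

The open loop has one pole at the origin → type 1 system.
K_v = lim_{s→0} s·G(s) = K·16 / (13·19·20) = (4/1235)·K.
e_ss = 1/K_v = 77.1875 ⇒ K_v = 16/1235 ⇒ K = (16/1235)/(4/1235) = 4.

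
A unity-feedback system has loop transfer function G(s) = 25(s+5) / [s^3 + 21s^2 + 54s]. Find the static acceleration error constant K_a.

0

Factoring s from the denominator leaves a polynomial with constant term 54, so the system is type 1.
K_a = lim_{s→0} s^2·G(s) = 0 (the extra factor of s kills the finite limit).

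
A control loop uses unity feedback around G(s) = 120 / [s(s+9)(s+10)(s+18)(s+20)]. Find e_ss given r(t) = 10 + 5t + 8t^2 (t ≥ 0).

infinity

System type = 1 (one pole at s=0). By superposition:
  • 10: tracked with zero error.
  • 5t: e_ss = 5/K_v with K_v=1/270 → 1350.
  • 8t^2: a type-1 system cannot track it, e_ss → ∞.
The unbounded component dominates.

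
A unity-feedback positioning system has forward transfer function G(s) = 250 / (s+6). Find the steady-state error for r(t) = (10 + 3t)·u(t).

System type = 0 (no poles at s=0). Treating each term separately:
  • 10: e_ss = 10/(1+K_p) with K_p=125/3 → 15/64.
  • 3t: a type-0 system cannot track it, e_ss → ∞.
The unbounded component dominates.

infinity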